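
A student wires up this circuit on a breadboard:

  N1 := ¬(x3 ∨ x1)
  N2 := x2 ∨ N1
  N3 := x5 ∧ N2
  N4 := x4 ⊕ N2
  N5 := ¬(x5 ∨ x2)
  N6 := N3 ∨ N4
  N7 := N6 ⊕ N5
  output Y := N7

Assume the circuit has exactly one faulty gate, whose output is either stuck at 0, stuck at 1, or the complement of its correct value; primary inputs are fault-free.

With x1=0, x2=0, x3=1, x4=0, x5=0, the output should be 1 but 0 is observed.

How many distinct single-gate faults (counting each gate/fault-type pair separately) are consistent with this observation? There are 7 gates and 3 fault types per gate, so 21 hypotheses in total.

Fault-free: N1=0, N2=0, N3=0, N4=0, N5=1, N6=0, N7=1 → 1. Observed 0.
  N1: stuck-at-1, inverted output ✓; others ✗
  N2: stuck-at-1, inverted output ✓; others ✗
  N3: stuck-at-1, inverted output ✓; others ✗
  N4: stuck-at-1, inverted output ✓; others ✗
  N5: stuck-at-0, inverted output ✓; others ✗
  N6: stuck-at-1, inverted output ✓; others ✗
  N7: stuck-at-0, inverted output ✓; others ✗
Consistent faults: {N1 stuck-at-1, N1 inverted output, N2 stuck-at-1, N2 inverted output, N3 stuck-at-1, N3 inverted output, N4 stuck-at-1, N4 inverted output, N5 stuck-at-0, N5 inverted output, N6 stuck-at-1, N6 inverted output, N7 stuck-at-0, N7 inverted output} — 14 in all.

14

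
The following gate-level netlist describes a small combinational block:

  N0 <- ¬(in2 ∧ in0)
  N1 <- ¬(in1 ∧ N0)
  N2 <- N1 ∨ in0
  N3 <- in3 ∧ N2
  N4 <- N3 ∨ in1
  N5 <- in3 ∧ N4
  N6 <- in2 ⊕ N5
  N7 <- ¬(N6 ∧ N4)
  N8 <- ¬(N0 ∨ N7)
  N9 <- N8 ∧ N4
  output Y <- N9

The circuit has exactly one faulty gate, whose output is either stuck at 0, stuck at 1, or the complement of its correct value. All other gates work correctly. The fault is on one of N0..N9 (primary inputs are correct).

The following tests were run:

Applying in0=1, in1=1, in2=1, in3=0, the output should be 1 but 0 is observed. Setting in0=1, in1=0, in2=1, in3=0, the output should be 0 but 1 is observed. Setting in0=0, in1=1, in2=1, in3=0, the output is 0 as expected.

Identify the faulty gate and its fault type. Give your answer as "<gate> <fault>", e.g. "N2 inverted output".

Fault-free values for test 1 (in0=1, in1=1, in2=1, in3=0): N0=0, N1=1, N2=1, N3=0, N4=1, N5=0, N6=1, N7=0, N8=1, N9=1, giving Y=1. Observed 0.
Test 1: faults giving observed 0 are {N0 stuck-at-1, N0 inverted output, N4 stuck-at-0, N4 inverted output, N5 stuck-at-1, N5 inverted output, N6 stuck-at-0, N6 inverted output, N7 stuck-at-1, N7 inverted output, N8 stuck-at-0, N8 inverted output, N9 stuck-at-0, N9 inverted output}.
Test 2 (in0=1, in1=0, in2=1, in3=0): fault-free N0=0, N1=1, N2=1, N3=0, N4=0, N5=0, N6=1, N7=1, N8=0, N9=0 → 0; observed 1. Eliminates N0 stuck-at-1, N0 inverted output, N4 stuck-at-0, N5 stuck-at-1, N5 inverted output, N6 stuck-at-0, N6 inverted output, N7 stuck-at-1, N7 inverted output, N8 stuck-at-0, N8 inverted output, N9 stuck-at-0.
Test 3 (in0=0, in1=1, in2=1, in3=0): fault-free N0=1, N1=0, N2=0, N3=0, N4=1, N5=0, N6=1, N7=0, N8=0, N9=0 → 0; observed 0. Eliminates N9 inverted output.
Only N4 inverted output is consistent with every test.

N4 inverted output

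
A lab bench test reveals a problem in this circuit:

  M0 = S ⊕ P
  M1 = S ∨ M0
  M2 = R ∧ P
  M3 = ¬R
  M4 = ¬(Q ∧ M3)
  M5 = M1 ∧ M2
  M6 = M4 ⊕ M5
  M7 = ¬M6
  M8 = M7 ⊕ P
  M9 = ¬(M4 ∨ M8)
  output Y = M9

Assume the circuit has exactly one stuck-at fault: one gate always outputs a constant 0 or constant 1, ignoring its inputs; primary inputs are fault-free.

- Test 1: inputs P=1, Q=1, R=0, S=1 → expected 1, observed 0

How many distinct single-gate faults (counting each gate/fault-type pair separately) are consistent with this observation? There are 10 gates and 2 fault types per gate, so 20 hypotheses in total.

8

Fault-free: M0=0, M1=1, M2=0, M3=1, M4=0, M5=0, M6=0, M7=1, M8=0, M9=1 → 1. Observed 0.
  M0: none of the 2 fault types match ✗
  M1: none of the 2 fault types match ✗
  M2: stuck-at-1 ✓; others ✗
  M3: stuck-at-0 ✓; others ✗
  M4: stuck-at-1 ✓; others ✗
  M5: stuck-at-1 ✓; others ✗
  M6: stuck-at-1 ✓; others ✗
  M7: stuck-at-0 ✓; others ✗
  M8: stuck-at-1 ✓; others ✗
  M9: stuck-at-0 ✓; others ✗
Consistent faults: {M2 stuck-at-1, M3 stuck-at-0, M4 stuck-at-1, M5 stuck-at-1, M6 stuck-at-1, M7 stuck-at-0, M8 stuck-at-1, M9 stuck-at-0} — 8 in all.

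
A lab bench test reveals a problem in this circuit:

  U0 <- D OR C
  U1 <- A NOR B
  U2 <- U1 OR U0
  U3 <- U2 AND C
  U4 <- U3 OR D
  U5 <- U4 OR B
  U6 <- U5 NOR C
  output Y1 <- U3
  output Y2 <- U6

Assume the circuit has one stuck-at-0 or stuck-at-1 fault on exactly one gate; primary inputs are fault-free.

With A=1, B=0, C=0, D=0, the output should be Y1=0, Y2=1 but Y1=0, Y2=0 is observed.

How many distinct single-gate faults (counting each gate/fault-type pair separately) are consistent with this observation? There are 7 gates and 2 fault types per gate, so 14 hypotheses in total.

3

Fault-free: U0=0, U1=0, U2=0, U3=0, U4=0, U5=0, U6=1 → Y1=0, Y2=1. Observed Y1=0, Y2=0.
  U0 stuck-at-0: output Y1=0, Y2=1 ✗
  U0 stuck-at-1: output Y1=0, Y2=1 ✗
  U1 stuck-at-0: output Y1=0, Y2=1 ✗
  U1 stuck-at-1: output Y1=0, Y2=1 ✗
  U2 stuck-at-0: output Y1=0, Y2=1 ✗
  U2 stuck-at-1: output Y1=0, Y2=1 ✗
  U3 stuck-at-0: output Y1=0, Y2=1 ✗
  U3 stuck-at-1: output Y1=1, Y2=0 ✗
  U4 stuck-at-0: output Y1=0, Y2=1 ✗
  U4 stuck-at-1: output Y1=0, Y2=0 ✓
  U5 stuck-at-0: output Y1=0, Y2=1 ✗
  U5 stuck-at-1: output Y1=0, Y2=0 ✓
  U6 stuck-at-0: output Y1=0, Y2=0 ✓
  U6 stuck-at-1: output Y1=0, Y2=1 ✗
Consistent faults: {U4 stuck-at-1, U5 stuck-at-1, U6 stuck-at-0} — 3 in all.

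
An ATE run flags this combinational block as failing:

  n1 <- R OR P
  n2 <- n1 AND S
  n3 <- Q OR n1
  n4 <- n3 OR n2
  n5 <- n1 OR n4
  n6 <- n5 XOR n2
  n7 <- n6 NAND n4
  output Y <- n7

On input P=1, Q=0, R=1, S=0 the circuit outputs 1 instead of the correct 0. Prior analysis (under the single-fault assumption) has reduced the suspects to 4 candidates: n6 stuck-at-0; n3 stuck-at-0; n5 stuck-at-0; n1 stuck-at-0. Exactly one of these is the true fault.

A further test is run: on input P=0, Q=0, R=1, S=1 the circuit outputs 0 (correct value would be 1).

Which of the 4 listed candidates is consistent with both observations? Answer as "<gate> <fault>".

n5 stuck-at-0

Evaluate each candidate on input P=0, Q=0, R=1, S=1:
  n6 stuck-at-0: n1=1, n2=1, n3=1, n4=1, n5=1, n6=0 [stuck-at-0], n7=1 → 1 — eliminated
  n3 stuck-at-0: n1=1, n2=1, n3=0 [stuck-at-0], n4=1, n5=1, n6=0, n7=1 → 1 — eliminated
  n5 stuck-at-0: n1=1, n2=1, n3=1, n4=1, n5=0 [stuck-at-0], n6=1, n7=0 → 0 — matches
  n1 stuck-at-0: n1=0 [stuck-at-0], n2=0, n3=0, n4=0, n5=0, n6=0, n7=1 → 1 — eliminated
Only n5 stuck-at-0 reproduces the observed 0.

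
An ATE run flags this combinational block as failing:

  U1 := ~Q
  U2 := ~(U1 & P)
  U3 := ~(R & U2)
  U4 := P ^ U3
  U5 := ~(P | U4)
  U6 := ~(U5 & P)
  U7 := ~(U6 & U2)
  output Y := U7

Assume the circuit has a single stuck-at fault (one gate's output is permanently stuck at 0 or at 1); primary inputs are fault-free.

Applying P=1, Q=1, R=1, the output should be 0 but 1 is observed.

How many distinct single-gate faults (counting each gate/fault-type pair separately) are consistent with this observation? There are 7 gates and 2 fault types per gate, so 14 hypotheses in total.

Fault-free: U1=0, U2=1, U3=0, U4=1, U5=0, U6=1, U7=0 → 0. Observed 1.
  U1 stuck-at-0: output 0 ✗
  U1 stuck-at-1: output 1 ✓
  U2 stuck-at-0: output 1 ✓
  U2 stuck-at-1: output 0 ✗
  U3 stuck-at-0: output 0 ✗
  U3 stuck-at-1: output 0 ✗
  U4 stuck-at-0: output 0 ✗
  U4 stuck-at-1: output 0 ✗
  U5 stuck-at-0: output 0 ✗
  U5 stuck-at-1: output 1 ✓
  U6 stuck-at-0: output 1 ✓
  U6 stuck-at-1: output 0 ✗
  U7 stuck-at-0: output 0 ✗
  U7 stuck-at-1: output 1 ✓
Consistent faults: {U1 stuck-at-1, U2 stuck-at-0, U5 stuck-at-1, U6 stuck-at-0, U7 stuck-at-1} — 5 in all.

5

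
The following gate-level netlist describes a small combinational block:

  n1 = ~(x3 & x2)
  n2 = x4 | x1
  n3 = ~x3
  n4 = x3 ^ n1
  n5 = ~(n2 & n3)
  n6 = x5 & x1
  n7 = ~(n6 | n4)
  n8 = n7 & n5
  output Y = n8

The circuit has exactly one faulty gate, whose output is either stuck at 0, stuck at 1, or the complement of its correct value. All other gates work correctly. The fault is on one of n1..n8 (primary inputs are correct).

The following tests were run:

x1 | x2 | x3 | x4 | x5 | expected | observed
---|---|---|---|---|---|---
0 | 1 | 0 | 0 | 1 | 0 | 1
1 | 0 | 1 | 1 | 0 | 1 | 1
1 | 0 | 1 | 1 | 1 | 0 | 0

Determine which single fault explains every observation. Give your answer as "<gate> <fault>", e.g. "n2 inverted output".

Fault-free values for test 1 (x1=0, x2=1, x3=0, x4=0, x5=1): n1=1, n2=0, n3=1, n4=1, n5=1, n6=0, n7=0, n8=0, giving Y=0. Observed 1.
Test 1: faults giving observed 1 are {n1 stuck-at-0, n1 inverted output, n4 stuck-at-0, n4 inverted output, n7 stuck-at-1, n7 inverted output, n8 stuck-at-1, n8 inverted output}.
Test 2 (x1=1, x2=0, x3=1, x4=1, x5=0): fault-free n1=1, n2=1, n3=0, n4=0, n5=1, n6=0, n7=1, n8=1 → 1; observed 1. Eliminates n1 stuck-at-0, n1 inverted output, n4 inverted output, n7 inverted output, n8 inverted output.
Test 3 (x1=1, x2=0, x3=1, x4=1, x5=1): fault-free n1=1, n2=1, n3=0, n4=0, n5=1, n6=1, n7=0, n8=0 → 0; observed 0. Eliminates n7 stuck-at-1, n8 stuck-at-1.
Only n4 stuck-at-0 is consistent with every test.

n4 stuck-at-0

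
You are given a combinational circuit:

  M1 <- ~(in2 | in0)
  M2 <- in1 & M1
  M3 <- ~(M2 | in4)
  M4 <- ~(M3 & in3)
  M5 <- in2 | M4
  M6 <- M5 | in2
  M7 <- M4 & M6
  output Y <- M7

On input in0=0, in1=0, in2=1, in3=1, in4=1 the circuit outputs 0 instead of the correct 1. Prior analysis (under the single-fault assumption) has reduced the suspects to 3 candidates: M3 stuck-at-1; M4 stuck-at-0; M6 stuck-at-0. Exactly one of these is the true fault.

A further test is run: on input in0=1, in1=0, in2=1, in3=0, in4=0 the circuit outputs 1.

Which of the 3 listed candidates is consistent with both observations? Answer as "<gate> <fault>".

Evaluate each candidate on input in0=1, in1=0, in2=1, in3=0, in4=0:
  M3 stuck-at-1: M1=0, M2=0, M3=1 [stuck-at-1], M4=1, M5=1, M6=1, M7=1 → 1 — matches
  M4 stuck-at-0: M1=0, M2=0, M3=1, M4=0 [stuck-at-0], M5=1, M6=1, M7=0 → 0 — eliminated
  M6 stuck-at-0: M1=0, M2=0, M3=1, M4=1, M5=1, M6=0 [stuck-at-0], M7=0 → 0 — eliminated
Only M3 stuck-at-1 reproduces the observed 1.

M3 stuck-at-1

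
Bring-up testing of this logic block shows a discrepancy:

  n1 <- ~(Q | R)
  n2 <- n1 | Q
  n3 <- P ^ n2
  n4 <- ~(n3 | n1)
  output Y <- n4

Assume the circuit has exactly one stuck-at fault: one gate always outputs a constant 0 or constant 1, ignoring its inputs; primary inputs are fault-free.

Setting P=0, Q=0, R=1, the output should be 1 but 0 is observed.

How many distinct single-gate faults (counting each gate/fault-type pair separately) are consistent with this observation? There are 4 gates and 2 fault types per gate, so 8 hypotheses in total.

Fault-free: n1=0, n2=0, n3=0, n4=1 → 1. Observed 0.
  n1 stuck-at-0: output 1 ✗
  n1 stuck-at-1: output 0 ✓
  n2 stuck-at-0: output 1 ✗
  n2 stuck-at-1: output 0 ✓
  n3 stuck-at-0: output 1 ✗
  n3 stuck-at-1: output 0 ✓
  n4 stuck-at-0: output 0 ✓
  n4 stuck-at-1: output 1 ✗
Consistent faults: {n1 stuck-at-1, n2 stuck-at-1, n3 stuck-at-1, n4 stuck-at-0} — 4 in all.

4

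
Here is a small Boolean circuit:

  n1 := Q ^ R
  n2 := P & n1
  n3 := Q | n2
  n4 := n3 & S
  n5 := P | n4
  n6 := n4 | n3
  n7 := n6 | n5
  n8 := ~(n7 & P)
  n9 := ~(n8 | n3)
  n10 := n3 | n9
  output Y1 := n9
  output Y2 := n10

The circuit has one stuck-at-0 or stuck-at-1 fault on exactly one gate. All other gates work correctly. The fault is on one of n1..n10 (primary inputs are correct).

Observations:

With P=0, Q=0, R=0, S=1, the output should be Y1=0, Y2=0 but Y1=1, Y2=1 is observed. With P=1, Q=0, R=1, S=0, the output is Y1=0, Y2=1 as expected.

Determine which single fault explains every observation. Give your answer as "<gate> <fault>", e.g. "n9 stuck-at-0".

n8 stuck-at-0

Fault-free values for test 1 (P=0, Q=0, R=0, S=1): n1=0, n2=0, n3=0, n4=0, n5=0, n6=0, n7=0, n8=1, n9=0, n10=0, giving Y1=0, Y2=0. Observed Y1=1, Y2=1.
Test 1: faults giving observed Y1=1, Y2=1 are {n8 stuck-at-0, n9 stuck-at-1}.
Test 2 (P=1, Q=0, R=1, S=0): fault-free n1=1, n2=1, n3=1, n4=0, n5=1, n6=1, n7=1, n8=0, n9=0, n10=1 → Y1=0, Y2=1; observed Y1=0, Y2=1. Eliminates n9 stuck-at-1.
Only n8 stuck-at-0 is consistent with every test.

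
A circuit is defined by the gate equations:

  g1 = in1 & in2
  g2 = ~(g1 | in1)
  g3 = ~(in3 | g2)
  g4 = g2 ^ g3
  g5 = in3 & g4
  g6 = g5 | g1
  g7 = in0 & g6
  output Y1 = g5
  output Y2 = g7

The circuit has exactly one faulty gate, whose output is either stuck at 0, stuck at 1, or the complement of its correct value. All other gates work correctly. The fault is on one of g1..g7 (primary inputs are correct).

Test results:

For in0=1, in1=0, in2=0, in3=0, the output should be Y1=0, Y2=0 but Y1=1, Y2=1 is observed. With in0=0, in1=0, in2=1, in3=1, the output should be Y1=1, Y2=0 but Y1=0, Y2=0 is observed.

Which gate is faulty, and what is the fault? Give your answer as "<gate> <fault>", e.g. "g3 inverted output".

g5 inverted output

Fault-free values for test 1 (in0=1, in1=0, in2=0, in3=0): g1=0, g2=1, g3=0, g4=1, g5=0, g6=0, g7=0, giving Y1=0, Y2=0. Observed Y1=1, Y2=1.
Test 1: faults giving observed Y1=1, Y2=1 are {g5 stuck-at-1, g5 inverted output}.
Test 2 (in0=0, in1=0, in2=1, in3=1): fault-free g1=0, g2=1, g3=0, g4=1, g5=1, g6=1, g7=0 → Y1=1, Y2=0; observed Y1=0, Y2=0. Eliminates g5 stuck-at-1.
Only g5 inverted output is consistent with every test.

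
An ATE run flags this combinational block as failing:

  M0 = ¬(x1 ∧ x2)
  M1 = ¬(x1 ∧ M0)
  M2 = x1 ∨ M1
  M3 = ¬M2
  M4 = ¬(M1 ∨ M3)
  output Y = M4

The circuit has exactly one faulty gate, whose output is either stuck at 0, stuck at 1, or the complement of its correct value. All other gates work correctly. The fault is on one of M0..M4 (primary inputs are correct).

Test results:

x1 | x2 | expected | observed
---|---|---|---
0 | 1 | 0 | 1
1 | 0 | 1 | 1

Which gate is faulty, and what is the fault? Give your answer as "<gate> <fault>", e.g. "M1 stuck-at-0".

Fault-free values for test 1 (x1=0, x2=1): M0=1, M1=1, M2=1, M3=0, M4=0, giving Y=0. Observed 1.
Test 1: faults giving observed 1 are {M4 stuck-at-1, M4 inverted output}.
Test 2 (x1=1, x2=0): fault-free M0=1, M1=0, M2=1, M3=0, M4=1 → 1; observed 1. Eliminates M4 inverted output.
Only M4 stuck-at-1 is consistent with every test.

M4 stuck-at-1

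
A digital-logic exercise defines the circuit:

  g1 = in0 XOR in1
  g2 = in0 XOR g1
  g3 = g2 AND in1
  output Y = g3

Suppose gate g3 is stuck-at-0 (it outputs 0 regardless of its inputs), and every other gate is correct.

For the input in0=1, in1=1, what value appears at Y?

Propagate with g3 forced: g1=0, g2=1, g3=0 [stuck-at-0].
So Y = 0. (Without the fault it would be 1.)

0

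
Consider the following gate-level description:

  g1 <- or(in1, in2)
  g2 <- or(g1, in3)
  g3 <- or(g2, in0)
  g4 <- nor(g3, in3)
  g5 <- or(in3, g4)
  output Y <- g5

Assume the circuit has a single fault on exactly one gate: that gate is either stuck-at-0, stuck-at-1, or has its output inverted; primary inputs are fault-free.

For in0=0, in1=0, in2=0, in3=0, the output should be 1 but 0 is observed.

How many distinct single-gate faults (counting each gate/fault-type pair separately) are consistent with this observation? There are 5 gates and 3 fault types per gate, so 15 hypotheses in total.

10

Fault-free: g1=0, g2=0, g3=0, g4=1, g5=1 → 1. Observed 0.
  g1: stuck-at-1, inverted output ✓; others ✗
  g2: stuck-at-1, inverted output ✓; others ✗
  g3: stuck-at-1, inverted output ✓; others ✗
  g4: stuck-at-0, inverted output ✓; others ✗
  g5: stuck-at-0, inverted output ✓; others ✗
Consistent faults: {g1 stuck-at-1, g1 inverted output, g2 stuck-at-1, g2 inverted output, g3 stuck-at-1, g3 inverted output, g4 stuck-at-0, g4 inverted output, g5 stuck-at-0, g5 inverted output} — 10 in all.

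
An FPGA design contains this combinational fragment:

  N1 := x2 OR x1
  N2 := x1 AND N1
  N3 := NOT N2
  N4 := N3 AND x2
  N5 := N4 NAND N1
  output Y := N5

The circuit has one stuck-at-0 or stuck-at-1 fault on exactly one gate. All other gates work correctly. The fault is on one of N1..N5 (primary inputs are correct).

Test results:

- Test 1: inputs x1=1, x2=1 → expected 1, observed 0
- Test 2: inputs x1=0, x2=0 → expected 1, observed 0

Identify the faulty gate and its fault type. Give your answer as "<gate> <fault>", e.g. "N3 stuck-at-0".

N5 stuck-at-0

Fault-free values for test 1 (x1=1, x2=1): N1=1, N2=1, N3=0, N4=0, N5=1, giving Y=1. Observed 0.
Test 1: faults giving observed 0 are {N2 stuck-at-0, N3 stuck-at-1, N4 stuck-at-1, N5 stuck-at-0}.
Test 2 (x1=0, x2=0): fault-free N1=0, N2=0, N3=1, N4=0, N5=1 → 1; observed 0. Eliminates N2 stuck-at-0, N3 stuck-at-1, N4 stuck-at-1.
Only N5 stuck-at-0 is consistent with every test.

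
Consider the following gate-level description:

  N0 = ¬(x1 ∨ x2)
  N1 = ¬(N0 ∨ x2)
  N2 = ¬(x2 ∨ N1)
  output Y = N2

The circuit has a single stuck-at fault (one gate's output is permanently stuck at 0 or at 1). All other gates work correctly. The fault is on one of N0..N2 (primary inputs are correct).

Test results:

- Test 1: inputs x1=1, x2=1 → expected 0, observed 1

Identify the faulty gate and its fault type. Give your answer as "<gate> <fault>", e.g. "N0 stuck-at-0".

N2 stuck-at-1

Fault-free values for test 1 (x1=1, x2=1): N0=0, N1=0, N2=0, giving Y=0. Observed 1.
Test 1: faults giving observed 1 are {N2 stuck-at-1}.
Only N2 stuck-at-1 is consistent with every test.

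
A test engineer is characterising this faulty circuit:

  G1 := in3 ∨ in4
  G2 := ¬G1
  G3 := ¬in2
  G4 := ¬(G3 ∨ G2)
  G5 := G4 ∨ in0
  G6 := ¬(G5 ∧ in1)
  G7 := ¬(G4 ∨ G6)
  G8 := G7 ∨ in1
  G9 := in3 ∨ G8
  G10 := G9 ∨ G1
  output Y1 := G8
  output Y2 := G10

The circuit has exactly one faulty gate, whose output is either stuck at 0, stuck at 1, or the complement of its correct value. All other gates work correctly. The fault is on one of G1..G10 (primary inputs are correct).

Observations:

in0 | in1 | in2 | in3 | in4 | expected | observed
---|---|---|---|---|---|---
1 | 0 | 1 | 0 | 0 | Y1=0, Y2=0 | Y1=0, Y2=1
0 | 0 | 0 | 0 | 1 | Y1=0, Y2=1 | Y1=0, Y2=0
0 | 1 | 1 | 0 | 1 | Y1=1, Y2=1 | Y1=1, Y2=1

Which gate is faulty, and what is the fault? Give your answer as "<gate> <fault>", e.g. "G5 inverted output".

Fault-free values for test 1 (in0=1, in1=0, in2=1, in3=0, in4=0): G1=0, G2=1, G3=0, G4=0, G5=1, G6=1, G7=0, G8=0, G9=0, G10=0, giving Y1=0, Y2=0. Observed Y1=0, Y2=1.
Test 1: faults giving observed Y1=0, Y2=1 are {G1 stuck-at-1, G1 inverted output, G9 stuck-at-1, G9 inverted output, G10 stuck-at-1, G10 inverted output}.
Test 2 (in0=0, in1=0, in2=0, in3=0, in4=1): fault-free G1=1, G2=0, G3=1, G4=0, G5=0, G6=1, G7=0, G8=0, G9=0, G10=1 → Y1=0, Y2=1; observed Y1=0, Y2=0. Eliminates G1 stuck-at-1, G9 stuck-at-1, G9 inverted output, G10 stuck-at-1.
Test 3 (in0=0, in1=1, in2=1, in3=0, in4=1): fault-free G1=1, G2=0, G3=0, G4=1, G5=1, G6=0, G7=0, G8=1, G9=1, G10=1 → Y1=1, Y2=1; observed Y1=1, Y2=1. Eliminates G10 inverted output.
Only G1 inverted output is consistent with every test.

G1 inverted output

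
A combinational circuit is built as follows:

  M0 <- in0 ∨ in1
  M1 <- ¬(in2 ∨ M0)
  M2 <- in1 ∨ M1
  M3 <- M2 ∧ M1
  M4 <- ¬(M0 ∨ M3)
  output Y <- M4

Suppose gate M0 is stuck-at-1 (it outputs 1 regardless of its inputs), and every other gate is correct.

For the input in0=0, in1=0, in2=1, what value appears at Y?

0

Propagate with M0 forced: M0=1 [stuck-at-1], M1=0, M2=0, M3=0, M4=0.
So Y = 0. (Without the fault it would be 1.)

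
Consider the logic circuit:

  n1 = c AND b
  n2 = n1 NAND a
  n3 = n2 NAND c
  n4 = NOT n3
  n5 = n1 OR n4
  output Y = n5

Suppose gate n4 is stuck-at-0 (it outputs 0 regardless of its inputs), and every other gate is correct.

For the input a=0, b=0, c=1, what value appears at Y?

0

Propagate with n4 forced: n1=0, n2=1, n3=0, n4=0 [stuck-at-0], n5=0.
So Y = 0. (Without the fault it would be 1.)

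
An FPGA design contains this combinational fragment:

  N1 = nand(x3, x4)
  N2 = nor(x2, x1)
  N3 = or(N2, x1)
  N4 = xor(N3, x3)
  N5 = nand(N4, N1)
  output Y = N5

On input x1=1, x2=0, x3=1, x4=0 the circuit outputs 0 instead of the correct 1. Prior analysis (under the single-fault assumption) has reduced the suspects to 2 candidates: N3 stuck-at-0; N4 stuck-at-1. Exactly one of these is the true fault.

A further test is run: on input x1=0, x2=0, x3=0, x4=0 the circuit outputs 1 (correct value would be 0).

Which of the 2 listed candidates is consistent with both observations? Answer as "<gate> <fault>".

Evaluate each candidate on input x1=0, x2=0, x3=0, x4=0:
  N3 stuck-at-0: N1=1, N2=1, N3=0 [stuck-at-0], N4=0, N5=1 → 1 — matches
  N4 stuck-at-1: N1=1, N2=1, N3=1, N4=1 [stuck-at-1], N5=0 → 0 — eliminated
Only N3 stuck-at-0 reproduces the observed 1.

N3 stuck-at-0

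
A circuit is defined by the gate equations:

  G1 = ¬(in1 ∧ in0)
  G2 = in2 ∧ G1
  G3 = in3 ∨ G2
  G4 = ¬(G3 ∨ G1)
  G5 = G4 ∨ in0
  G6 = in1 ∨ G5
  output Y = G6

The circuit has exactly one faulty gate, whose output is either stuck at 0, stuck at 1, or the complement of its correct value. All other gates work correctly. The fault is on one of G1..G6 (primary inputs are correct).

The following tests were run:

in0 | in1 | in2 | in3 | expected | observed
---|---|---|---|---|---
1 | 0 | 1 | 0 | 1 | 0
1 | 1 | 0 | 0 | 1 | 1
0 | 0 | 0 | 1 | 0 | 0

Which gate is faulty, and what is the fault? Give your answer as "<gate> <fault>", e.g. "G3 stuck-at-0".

Fault-free values for test 1 (in0=1, in1=0, in2=1, in3=0): G1=1, G2=1, G3=1, G4=0, G5=1, G6=1, giving Y=1. Observed 0.
Test 1: faults giving observed 0 are {G5 stuck-at-0, G5 inverted output, G6 stuck-at-0, G6 inverted output}.
Test 2 (in0=1, in1=1, in2=0, in3=0): fault-free G1=0, G2=0, G3=0, G4=1, G5=1, G6=1 → 1; observed 1. Eliminates G6 stuck-at-0, G6 inverted output.
Test 3 (in0=0, in1=0, in2=0, in3=1): fault-free G1=1, G2=0, G3=1, G4=0, G5=0, G6=0 → 0; observed 0. Eliminates G5 inverted output.
Only G5 stuck-at-0 is consistent with every test.

G5 stuck-at-0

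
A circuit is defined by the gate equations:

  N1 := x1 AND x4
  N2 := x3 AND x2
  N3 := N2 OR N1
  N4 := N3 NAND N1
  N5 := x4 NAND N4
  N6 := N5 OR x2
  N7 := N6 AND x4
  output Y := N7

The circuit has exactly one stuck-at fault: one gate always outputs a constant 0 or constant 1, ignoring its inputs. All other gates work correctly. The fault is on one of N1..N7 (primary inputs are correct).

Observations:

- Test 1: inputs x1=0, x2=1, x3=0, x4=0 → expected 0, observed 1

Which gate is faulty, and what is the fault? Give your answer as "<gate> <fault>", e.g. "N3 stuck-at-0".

Fault-free values for test 1 (x1=0, x2=1, x3=0, x4=0): N1=0, N2=0, N3=0, N4=1, N5=1, N6=1, N7=0, giving Y=0. Observed 1.
Test 1: faults giving observed 1 are {N7 stuck-at-1}.
Only N7 stuck-at-1 is consistent with every test.

N7 stuck-at-1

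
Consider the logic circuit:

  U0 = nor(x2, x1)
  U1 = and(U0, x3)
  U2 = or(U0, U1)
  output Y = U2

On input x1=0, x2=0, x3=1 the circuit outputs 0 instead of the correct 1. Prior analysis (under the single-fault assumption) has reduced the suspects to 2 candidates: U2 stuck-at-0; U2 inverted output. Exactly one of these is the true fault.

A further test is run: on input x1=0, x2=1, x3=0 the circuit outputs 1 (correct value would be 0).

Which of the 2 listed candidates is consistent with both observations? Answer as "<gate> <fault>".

U2 inverted output

Evaluate each candidate on input x1=0, x2=1, x3=0:
  U2 stuck-at-0: U0=0, U1=0, U2=0 [stuck-at-0] → 0 — eliminated
  U2 inverted output: U0=0, U1=0, U2=1 [inverted output] → 1 — matches
Only U2 inverted output reproduces the observed 1.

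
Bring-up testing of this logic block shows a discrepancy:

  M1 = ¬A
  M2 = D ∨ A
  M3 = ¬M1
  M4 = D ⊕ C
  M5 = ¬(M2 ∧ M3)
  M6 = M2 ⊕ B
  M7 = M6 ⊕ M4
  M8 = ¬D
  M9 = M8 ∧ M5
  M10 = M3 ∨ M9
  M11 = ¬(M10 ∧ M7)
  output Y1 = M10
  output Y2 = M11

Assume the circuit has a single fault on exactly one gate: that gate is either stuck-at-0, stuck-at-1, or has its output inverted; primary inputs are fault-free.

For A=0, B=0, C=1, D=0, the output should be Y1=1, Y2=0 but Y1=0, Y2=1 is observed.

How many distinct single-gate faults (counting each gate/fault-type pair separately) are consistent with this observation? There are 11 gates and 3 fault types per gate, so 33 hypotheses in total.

Fault-free: M1=1, M2=0, M3=0, M4=1, M5=1, M6=0, M7=1, M8=1, M9=1, M10=1, M11=0 → Y1=1, Y2=0. Observed Y1=0, Y2=1.
  M1: none of the 3 fault types match ✗
  M2: none of the 3 fault types match ✗
  M3: none of the 3 fault types match ✗
  M4: none of the 3 fault types match ✗
  M5: stuck-at-0, inverted output ✓; others ✗
  M6: none of the 3 fault types match ✗
  M7: none of the 3 fault types match ✗
  M8: stuck-at-0, inverted output ✓; others ✗
  M9: stuck-at-0, inverted output ✓; others ✗
  M10: stuck-at-0, inverted output ✓; others ✗
  M11: none of the 3 fault types match ✗
Consistent faults: {M5 stuck-at-0, M5 inverted output, M8 stuck-at-0, M8 inverted output, M9 stuck-at-0, M9 inverted output, M10 stuck-at-0, M10 inverted output} — 8 in all.

8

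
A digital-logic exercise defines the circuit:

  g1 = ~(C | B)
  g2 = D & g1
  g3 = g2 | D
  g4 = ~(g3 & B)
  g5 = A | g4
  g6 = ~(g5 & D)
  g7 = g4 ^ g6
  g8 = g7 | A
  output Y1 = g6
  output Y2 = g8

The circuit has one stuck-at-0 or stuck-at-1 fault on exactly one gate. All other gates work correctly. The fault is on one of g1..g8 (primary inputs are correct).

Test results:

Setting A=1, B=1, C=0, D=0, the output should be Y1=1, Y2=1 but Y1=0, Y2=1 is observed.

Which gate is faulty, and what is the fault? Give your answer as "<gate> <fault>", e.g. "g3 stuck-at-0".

Fault-free values for test 1 (A=1, B=1, C=0, D=0): g1=0, g2=0, g3=0, g4=1, g5=1, g6=1, g7=0, g8=1, giving Y1=1, Y2=1. Observed Y1=0, Y2=1.
Test 1: faults giving observed Y1=0, Y2=1 are {g6 stuck-at-0}.
Only g6 stuck-at-0 is consistent with every test.

g6 stuck-at-0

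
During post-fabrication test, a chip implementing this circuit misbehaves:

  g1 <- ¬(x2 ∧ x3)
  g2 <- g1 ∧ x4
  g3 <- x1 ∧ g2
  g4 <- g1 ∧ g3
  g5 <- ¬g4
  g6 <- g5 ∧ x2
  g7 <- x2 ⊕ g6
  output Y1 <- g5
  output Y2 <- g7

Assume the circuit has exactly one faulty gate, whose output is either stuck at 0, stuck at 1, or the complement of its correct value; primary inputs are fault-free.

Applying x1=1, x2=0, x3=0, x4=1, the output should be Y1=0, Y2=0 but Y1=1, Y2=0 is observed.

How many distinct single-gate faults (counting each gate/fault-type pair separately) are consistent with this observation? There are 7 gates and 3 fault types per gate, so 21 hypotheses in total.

10

Fault-free: g1=1, g2=1, g3=1, g4=1, g5=0, g6=0, g7=0 → Y1=0, Y2=0. Observed Y1=1, Y2=0.
  g1: stuck-at-0, inverted output ✓; others ✗
  g2: stuck-at-0, inverted output ✓; others ✗
  g3: stuck-at-0, inverted output ✓; others ✗
  g4: stuck-at-0, inverted output ✓; others ✗
  g5: stuck-at-1, inverted output ✓; others ✗
  g6: none of the 3 fault types match ✗
  g7: none of the 3 fault types match ✗
Consistent faults: {g1 stuck-at-0, g1 inverted output, g2 stuck-at-0, g2 inverted output, g3 stuck-at-0, g3 inverted output, g4 stuck-at-0, g4 inverted output, g5 stuck-at-1, g5 inverted output} — 10 in all.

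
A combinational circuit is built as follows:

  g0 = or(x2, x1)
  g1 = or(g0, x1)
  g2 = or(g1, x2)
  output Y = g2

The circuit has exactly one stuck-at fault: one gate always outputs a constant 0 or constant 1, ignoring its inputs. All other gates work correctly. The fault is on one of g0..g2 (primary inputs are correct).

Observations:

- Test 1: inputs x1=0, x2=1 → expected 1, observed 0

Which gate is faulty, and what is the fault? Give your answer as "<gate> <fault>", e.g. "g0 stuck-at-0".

Fault-free values for test 1 (x1=0, x2=1): g0=1, g1=1, g2=1, giving Y=1. Observed 0.
Test 1: faults giving observed 0 are {g2 stuck-at-0}.
Only g2 stuck-at-0 is consistent with every test.

g2 stuck-at-0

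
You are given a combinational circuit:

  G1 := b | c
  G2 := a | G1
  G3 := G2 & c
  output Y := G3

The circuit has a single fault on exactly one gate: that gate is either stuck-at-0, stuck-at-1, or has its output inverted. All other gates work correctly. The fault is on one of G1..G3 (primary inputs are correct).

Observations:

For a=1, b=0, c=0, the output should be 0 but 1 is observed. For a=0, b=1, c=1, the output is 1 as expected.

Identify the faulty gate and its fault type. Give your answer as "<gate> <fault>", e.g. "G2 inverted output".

G3 stuck-at-1

Fault-free values for test 1 (a=1, b=0, c=0): G1=0, G2=1, G3=0, giving Y=0. Observed 1.
Test 1: faults giving observed 1 are {G3 stuck-at-1, G3 inverted output}.
Test 2 (a=0, b=1, c=1): fault-free G1=1, G2=1, G3=1 → 1; observed 1. Eliminates G3 inverted output.
Only G3 stuck-at-1 is consistent with every test.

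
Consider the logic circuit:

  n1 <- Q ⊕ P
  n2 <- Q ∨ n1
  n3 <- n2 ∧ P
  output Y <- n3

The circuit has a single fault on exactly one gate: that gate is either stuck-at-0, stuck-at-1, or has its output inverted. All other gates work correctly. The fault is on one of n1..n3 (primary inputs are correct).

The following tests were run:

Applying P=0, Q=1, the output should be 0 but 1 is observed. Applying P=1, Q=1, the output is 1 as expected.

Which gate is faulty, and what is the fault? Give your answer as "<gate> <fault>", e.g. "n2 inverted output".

n3 stuck-at-1

Fault-free values for test 1 (P=0, Q=1): n1=1, n2=1, n3=0, giving Y=0. Observed 1.
Test 1: faults giving observed 1 are {n3 stuck-at-1, n3 inverted output}.
Test 2 (P=1, Q=1): fault-free n1=0, n2=1, n3=1 → 1; observed 1. Eliminates n3 inverted output.
Only n3 stuck-at-1 is consistent with every test.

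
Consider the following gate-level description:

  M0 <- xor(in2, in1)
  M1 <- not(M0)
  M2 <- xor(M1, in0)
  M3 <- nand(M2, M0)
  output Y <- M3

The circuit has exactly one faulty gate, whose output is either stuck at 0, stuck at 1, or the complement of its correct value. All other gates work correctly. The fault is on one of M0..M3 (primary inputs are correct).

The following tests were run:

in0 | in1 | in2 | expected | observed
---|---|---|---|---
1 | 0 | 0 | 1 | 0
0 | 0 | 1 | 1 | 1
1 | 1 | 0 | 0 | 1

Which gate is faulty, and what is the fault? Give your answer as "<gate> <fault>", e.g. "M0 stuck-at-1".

Fault-free values for test 1 (in0=1, in1=0, in2=0): M0=0, M1=1, M2=0, M3=1, giving Y=1. Observed 0.
Test 1: faults giving observed 0 are {M0 stuck-at-1, M0 inverted output, M3 stuck-at-0, M3 inverted output}.
Test 2 (in0=0, in1=0, in2=1): fault-free M0=1, M1=0, M2=0, M3=1 → 1; observed 1. Eliminates M3 stuck-at-0, M3 inverted output.
Test 3 (in0=1, in1=1, in2=0): fault-free M0=1, M1=0, M2=1, M3=0 → 0; observed 1. Eliminates M0 stuck-at-1.
Only M0 inverted output is consistent with every test.

M0 inverted output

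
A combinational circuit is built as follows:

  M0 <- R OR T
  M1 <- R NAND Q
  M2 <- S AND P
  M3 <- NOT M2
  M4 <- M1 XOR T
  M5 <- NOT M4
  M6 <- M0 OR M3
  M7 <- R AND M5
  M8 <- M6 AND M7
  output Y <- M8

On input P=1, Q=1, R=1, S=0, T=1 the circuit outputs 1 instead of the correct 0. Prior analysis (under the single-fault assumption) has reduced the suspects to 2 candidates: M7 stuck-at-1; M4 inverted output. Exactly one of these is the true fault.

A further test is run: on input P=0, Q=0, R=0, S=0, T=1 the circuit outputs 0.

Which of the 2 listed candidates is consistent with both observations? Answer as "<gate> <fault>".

Evaluate each candidate on input P=0, Q=0, R=0, S=0, T=1:
  M7 stuck-at-1: M0=1, M1=1, M2=0, M3=1, M4=0, M5=1, M6=1, M7=1 [stuck-at-1], M8=1 → 1 — eliminated
  M4 inverted output: M0=1, M1=1, M2=0, M3=1, M4=1 [inverted output], M5=0, M6=1, M7=0, M8=0 → 0 — matches
Only M4 inverted output reproduces the observed 0.

M4 inverted output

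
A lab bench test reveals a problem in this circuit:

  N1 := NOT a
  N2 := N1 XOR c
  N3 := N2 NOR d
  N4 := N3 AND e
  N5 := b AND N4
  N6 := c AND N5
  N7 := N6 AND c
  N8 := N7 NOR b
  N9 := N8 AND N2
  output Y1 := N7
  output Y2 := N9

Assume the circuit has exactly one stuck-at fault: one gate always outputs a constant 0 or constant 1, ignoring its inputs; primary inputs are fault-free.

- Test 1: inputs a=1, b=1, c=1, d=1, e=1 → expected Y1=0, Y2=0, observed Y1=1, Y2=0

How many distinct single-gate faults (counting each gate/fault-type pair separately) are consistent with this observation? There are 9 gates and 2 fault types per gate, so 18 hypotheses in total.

5

Fault-free: N1=0, N2=1, N3=0, N4=0, N5=0, N6=0, N7=0, N8=0, N9=0 → Y1=0, Y2=0. Observed Y1=1, Y2=0.
  N1: none of the 2 fault types match ✗
  N2: none of the 2 fault types match ✗
  N3: stuck-at-1 ✓; others ✗
  N4: stuck-at-1 ✓; others ✗
  N5: stuck-at-1 ✓; others ✗
  N6: stuck-at-1 ✓; others ✗
  N7: stuck-at-1 ✓; others ✗
  N8: none of the 2 fault types match ✗
  N9: none of the 2 fault types match ✗
Consistent faults: {N3 stuck-at-1, N4 stuck-at-1, N5 stuck-at-1, N6 stuck-at-1, N7 stuck-at-1} — 5 in all.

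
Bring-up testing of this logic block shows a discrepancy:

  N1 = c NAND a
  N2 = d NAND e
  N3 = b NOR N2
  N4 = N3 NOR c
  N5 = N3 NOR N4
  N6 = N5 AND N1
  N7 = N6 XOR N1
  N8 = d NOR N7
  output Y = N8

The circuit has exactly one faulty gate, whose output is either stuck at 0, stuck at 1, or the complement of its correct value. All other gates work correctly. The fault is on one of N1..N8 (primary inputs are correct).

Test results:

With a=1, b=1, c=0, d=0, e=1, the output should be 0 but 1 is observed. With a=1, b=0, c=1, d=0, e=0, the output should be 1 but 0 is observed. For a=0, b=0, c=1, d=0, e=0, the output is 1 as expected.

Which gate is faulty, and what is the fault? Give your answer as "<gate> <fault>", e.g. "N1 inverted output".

Fault-free values for test 1 (a=1, b=1, c=0, d=0, e=1): N1=1, N2=1, N3=0, N4=1, N5=0, N6=0, N7=1, N8=0, giving Y=0. Observed 1.
Test 1: faults giving observed 1 are {N1 stuck-at-0, N1 inverted output, N4 stuck-at-0, N4 inverted output, N5 stuck-at-1, N5 inverted output, N6 stuck-at-1, N6 inverted output, N7 stuck-at-0, N7 inverted output, N8 stuck-at-1, N8 inverted output}.
Test 2 (a=1, b=0, c=1, d=0, e=0): fault-free N1=0, N2=1, N3=0, N4=0, N5=1, N6=0, N7=0, N8=1 → 1; observed 0. Eliminates N1 stuck-at-0, N1 inverted output, N4 stuck-at-0, N4 inverted output, N5 stuck-at-1, N5 inverted output, N7 stuck-at-0, N8 stuck-at-1.
Test 3 (a=0, b=0, c=1, d=0, e=0): fault-free N1=1, N2=1, N3=0, N4=0, N5=1, N6=1, N7=0, N8=1 → 1; observed 1. Eliminates N6 inverted output, N7 inverted output, N8 inverted output.
Only N6 stuck-at-1 is consistent with every test.

N6 stuck-at-1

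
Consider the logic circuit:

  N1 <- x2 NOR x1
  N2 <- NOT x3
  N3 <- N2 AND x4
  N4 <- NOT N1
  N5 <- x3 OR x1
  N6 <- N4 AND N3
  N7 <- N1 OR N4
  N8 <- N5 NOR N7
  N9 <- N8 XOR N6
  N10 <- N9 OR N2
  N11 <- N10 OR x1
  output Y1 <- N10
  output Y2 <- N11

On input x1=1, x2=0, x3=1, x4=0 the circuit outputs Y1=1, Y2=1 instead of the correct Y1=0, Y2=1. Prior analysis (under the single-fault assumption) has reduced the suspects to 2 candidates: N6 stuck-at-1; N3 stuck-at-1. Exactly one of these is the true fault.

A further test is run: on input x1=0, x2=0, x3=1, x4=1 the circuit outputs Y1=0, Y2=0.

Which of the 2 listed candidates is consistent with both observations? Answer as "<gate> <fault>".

Evaluate each candidate on input x1=0, x2=0, x3=1, x4=1:
  N6 stuck-at-1: N1=1, N2=0, N3=0, N4=0, N5=1, N6=1 [stuck-at-1], N7=1, N8=0, N9=1, N10=1, N11=1 → Y1=1, Y2=1 — eliminated
  N3 stuck-at-1: N1=1, N2=0, N3=1 [stuck-at-1], N4=0, N5=1, N6=0, N7=1, N8=0, N9=0, N10=0, N11=0 → Y1=0, Y2=0 — matches
Only N3 stuck-at-1 reproduces the observed Y1=0, Y2=0.

N3 stuck-at-1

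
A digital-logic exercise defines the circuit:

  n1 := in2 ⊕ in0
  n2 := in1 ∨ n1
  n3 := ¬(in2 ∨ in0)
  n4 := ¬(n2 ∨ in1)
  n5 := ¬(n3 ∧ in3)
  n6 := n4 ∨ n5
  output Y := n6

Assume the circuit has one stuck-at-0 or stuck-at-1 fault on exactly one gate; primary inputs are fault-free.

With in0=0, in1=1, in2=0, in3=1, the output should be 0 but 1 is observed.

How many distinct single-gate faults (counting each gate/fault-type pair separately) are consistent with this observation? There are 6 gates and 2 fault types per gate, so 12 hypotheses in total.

Fault-free: n1=0, n2=1, n3=1, n4=0, n5=0, n6=0 → 0. Observed 1.
  n1 stuck-at-0: output 0 ✗
  n1 stuck-at-1: output 0 ✗
  n2 stuck-at-0: output 0 ✗
  n2 stuck-at-1: output 0 ✗
  n3 stuck-at-0: output 1 ✓
  n3 stuck-at-1: output 0 ✗
  n4 stuck-at-0: output 0 ✗
  n4 stuck-at-1: output 1 ✓
  n5 stuck-at-0: output 0 ✗
  n5 stuck-at-1: output 1 ✓
  n6 stuck-at-0: output 0 ✗
  n6 stuck-at-1: output 1 ✓
Consistent faults: {n3 stuck-at-0, n4 stuck-at-1, n5 stuck-at-1, n6 stuck-at-1} — 4 in all.

4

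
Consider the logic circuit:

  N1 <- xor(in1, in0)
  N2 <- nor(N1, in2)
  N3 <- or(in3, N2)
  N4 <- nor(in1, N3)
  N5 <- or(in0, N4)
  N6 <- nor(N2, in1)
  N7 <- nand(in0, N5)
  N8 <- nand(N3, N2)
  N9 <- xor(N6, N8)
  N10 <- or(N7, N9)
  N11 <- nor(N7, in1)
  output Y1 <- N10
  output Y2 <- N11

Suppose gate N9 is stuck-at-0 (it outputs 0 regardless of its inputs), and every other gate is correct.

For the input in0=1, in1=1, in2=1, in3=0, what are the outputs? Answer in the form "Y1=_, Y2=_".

Propagate with N9 forced: N1=0, N2=0, N3=0, N4=0, N5=1, N6=0, N7=0, N8=1, N9=0 [stuck-at-0], N10=0, N11=0.
So the outputs are Y1=0, Y2=0. (Without the fault they would be Y1=1, Y2=0.)

Y1=0, Y2=0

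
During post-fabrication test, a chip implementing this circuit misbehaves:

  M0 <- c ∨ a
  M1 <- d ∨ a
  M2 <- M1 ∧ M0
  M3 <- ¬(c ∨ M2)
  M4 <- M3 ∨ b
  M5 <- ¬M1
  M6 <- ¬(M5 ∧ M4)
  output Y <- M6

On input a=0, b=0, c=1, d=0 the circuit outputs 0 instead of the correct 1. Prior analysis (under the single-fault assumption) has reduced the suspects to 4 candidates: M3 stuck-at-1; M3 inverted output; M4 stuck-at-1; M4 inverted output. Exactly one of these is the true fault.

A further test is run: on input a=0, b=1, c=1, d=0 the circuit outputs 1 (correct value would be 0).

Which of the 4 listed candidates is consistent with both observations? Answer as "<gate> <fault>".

M4 inverted output

Evaluate each candidate on input a=0, b=1, c=1, d=0:
  M3 stuck-at-1: M0=1, M1=0, M2=0, M3=1 [stuck-at-1], M4=1, M5=1, M6=0 → 0 — eliminated
  M3 inverted output: M0=1, M1=0, M2=0, M3=1 [inverted output], M4=1, M5=1, M6=0 → 0 — eliminated
  M4 stuck-at-1: M0=1, M1=0, M2=0, M3=0, M4=1 [stuck-at-1], M5=1, M6=0 → 0 — eliminated
  M4 inverted output: M0=1, M1=0, M2=0, M3=0, M4=0 [inverted output], M5=1, M6=1 → 1 — matches
Only M4 inverted output reproduces the observed 1.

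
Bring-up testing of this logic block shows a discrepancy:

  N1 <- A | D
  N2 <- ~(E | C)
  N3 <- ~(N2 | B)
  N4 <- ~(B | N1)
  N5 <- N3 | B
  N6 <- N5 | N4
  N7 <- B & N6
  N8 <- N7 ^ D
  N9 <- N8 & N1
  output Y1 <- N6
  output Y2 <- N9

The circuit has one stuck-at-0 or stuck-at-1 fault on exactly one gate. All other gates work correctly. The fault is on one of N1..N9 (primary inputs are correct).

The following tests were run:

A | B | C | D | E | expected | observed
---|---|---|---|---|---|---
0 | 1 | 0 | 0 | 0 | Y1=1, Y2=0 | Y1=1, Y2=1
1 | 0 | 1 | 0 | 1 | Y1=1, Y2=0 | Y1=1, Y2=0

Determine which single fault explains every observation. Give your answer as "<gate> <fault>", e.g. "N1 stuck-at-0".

N1 stuck-at-1

Fault-free values for test 1 (A=0, B=1, C=0, D=0, E=0): N1=0, N2=1, N3=0, N4=0, N5=1, N6=1, N7=1, N8=1, N9=0, giving Y1=1, Y2=0. Observed Y1=1, Y2=1.
Test 1: faults giving observed Y1=1, Y2=1 are {N1 stuck-at-1, N9 stuck-at-1}.
Test 2 (A=1, B=0, C=1, D=0, E=1): fault-free N1=1, N2=0, N3=1, N4=0, N5=1, N6=1, N7=0, N8=0, N9=0 → Y1=1, Y2=0; observed Y1=1, Y2=0. Eliminates N9 stuck-at-1.
Only N1 stuck-at-1 is consistent with every test.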